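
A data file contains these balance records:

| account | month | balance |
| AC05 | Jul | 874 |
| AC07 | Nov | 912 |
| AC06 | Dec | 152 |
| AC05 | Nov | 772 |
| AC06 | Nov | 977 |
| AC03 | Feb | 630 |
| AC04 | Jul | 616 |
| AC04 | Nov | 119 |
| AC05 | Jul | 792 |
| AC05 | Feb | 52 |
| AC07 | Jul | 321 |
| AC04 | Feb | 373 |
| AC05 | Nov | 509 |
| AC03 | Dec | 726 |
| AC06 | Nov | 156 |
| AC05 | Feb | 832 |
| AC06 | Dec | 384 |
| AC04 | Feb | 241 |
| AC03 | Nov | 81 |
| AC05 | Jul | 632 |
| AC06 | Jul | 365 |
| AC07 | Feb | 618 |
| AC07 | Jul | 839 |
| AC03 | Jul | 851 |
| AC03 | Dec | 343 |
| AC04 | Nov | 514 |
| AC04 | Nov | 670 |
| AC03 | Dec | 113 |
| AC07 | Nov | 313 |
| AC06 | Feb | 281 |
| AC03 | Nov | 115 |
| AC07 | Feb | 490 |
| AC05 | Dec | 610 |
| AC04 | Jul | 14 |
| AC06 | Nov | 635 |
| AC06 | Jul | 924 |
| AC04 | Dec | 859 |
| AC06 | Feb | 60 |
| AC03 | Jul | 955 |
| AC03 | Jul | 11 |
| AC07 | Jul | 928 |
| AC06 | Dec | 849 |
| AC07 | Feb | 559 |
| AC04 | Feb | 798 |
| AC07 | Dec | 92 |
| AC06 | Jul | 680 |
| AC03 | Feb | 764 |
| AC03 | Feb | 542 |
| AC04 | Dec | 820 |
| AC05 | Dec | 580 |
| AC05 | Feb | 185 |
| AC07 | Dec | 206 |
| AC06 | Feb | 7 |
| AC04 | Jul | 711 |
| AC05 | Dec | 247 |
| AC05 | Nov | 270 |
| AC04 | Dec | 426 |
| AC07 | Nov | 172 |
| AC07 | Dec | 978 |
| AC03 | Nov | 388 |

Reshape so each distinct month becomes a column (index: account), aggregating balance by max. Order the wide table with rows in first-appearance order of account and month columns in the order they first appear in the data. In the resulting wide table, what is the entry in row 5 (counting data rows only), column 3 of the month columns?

With rows in first-appearance order of account, row 5 is account=AC04. month columns in first-appearance order: Jul, Nov, Dec, Feb; column 3 is Dec.
Long rows with account=AC04, month=Dec: max(859, 820, 426) = 859.

859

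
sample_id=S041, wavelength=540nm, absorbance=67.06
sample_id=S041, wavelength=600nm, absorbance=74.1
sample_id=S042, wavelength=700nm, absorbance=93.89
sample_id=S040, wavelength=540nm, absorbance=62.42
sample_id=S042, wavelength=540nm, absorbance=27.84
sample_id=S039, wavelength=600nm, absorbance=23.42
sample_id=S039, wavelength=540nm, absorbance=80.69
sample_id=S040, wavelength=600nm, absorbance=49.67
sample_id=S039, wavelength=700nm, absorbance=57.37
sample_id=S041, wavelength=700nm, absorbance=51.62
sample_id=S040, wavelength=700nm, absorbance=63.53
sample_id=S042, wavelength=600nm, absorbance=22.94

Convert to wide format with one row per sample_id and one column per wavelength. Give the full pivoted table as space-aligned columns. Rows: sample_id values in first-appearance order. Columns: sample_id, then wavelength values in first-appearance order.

sample_id  540nm  600nm  700nm
S041       67.06  74.1   51.62
S042       27.84  22.94  93.89
S040       62.42  49.67  63.53
S039       80.69  23.42  57.37

Columns: sample_id plus the 3 distinct wavelength values (540nm, 600nm, 700nm).
For example, row S041 column 540nm takes absorbance=67.06 from the long row (S041, 540nm).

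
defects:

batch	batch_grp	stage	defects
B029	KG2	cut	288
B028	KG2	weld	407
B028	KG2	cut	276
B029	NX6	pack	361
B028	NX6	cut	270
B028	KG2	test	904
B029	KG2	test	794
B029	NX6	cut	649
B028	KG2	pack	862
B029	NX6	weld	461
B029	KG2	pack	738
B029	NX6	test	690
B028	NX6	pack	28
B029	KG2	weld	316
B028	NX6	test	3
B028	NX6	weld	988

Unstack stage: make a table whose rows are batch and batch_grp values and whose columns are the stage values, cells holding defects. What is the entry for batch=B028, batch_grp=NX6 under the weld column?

Wide layout: rows indexed by batch and batch_grp, columns are the 4 distinct stage values (cut, weld, pack, test).
Cell (batch=B028, batch_grp=NX6, stage=weld) draws from the long row where batch=B028, batch_grp=NX6 and stage=weld, which has defects=988.

988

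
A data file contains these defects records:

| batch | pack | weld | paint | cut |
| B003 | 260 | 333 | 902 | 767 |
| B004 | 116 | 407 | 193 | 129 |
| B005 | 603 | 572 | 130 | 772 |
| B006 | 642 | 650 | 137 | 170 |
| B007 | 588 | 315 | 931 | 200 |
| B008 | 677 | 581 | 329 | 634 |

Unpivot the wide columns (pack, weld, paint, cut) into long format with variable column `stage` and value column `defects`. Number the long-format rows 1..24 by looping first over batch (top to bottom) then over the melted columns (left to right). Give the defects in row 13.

24 rows total (6 × 4). Row 13: index ⌊(13-1)/4⌋ = 3 into batch → B006; (13-1) mod 4 = 0 into the melted columns → pack.
So row 13 is (B006, pack, 642); defects = 642.

642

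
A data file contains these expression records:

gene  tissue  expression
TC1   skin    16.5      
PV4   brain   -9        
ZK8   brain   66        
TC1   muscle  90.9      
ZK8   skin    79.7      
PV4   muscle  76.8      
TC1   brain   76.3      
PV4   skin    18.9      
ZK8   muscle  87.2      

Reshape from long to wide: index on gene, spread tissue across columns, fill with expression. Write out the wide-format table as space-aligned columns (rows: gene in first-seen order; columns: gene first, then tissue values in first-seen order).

gene  skin  brain  muscle
TC1   16.5  76.3   90.9  
PV4   18.9  -9     76.8  
ZK8   79.7  66     87.2  

Columns: gene plus the 3 distinct tissue values (skin, brain, muscle).
For example, row TC1 column skin takes expression=16.5 from the long row (TC1, skin).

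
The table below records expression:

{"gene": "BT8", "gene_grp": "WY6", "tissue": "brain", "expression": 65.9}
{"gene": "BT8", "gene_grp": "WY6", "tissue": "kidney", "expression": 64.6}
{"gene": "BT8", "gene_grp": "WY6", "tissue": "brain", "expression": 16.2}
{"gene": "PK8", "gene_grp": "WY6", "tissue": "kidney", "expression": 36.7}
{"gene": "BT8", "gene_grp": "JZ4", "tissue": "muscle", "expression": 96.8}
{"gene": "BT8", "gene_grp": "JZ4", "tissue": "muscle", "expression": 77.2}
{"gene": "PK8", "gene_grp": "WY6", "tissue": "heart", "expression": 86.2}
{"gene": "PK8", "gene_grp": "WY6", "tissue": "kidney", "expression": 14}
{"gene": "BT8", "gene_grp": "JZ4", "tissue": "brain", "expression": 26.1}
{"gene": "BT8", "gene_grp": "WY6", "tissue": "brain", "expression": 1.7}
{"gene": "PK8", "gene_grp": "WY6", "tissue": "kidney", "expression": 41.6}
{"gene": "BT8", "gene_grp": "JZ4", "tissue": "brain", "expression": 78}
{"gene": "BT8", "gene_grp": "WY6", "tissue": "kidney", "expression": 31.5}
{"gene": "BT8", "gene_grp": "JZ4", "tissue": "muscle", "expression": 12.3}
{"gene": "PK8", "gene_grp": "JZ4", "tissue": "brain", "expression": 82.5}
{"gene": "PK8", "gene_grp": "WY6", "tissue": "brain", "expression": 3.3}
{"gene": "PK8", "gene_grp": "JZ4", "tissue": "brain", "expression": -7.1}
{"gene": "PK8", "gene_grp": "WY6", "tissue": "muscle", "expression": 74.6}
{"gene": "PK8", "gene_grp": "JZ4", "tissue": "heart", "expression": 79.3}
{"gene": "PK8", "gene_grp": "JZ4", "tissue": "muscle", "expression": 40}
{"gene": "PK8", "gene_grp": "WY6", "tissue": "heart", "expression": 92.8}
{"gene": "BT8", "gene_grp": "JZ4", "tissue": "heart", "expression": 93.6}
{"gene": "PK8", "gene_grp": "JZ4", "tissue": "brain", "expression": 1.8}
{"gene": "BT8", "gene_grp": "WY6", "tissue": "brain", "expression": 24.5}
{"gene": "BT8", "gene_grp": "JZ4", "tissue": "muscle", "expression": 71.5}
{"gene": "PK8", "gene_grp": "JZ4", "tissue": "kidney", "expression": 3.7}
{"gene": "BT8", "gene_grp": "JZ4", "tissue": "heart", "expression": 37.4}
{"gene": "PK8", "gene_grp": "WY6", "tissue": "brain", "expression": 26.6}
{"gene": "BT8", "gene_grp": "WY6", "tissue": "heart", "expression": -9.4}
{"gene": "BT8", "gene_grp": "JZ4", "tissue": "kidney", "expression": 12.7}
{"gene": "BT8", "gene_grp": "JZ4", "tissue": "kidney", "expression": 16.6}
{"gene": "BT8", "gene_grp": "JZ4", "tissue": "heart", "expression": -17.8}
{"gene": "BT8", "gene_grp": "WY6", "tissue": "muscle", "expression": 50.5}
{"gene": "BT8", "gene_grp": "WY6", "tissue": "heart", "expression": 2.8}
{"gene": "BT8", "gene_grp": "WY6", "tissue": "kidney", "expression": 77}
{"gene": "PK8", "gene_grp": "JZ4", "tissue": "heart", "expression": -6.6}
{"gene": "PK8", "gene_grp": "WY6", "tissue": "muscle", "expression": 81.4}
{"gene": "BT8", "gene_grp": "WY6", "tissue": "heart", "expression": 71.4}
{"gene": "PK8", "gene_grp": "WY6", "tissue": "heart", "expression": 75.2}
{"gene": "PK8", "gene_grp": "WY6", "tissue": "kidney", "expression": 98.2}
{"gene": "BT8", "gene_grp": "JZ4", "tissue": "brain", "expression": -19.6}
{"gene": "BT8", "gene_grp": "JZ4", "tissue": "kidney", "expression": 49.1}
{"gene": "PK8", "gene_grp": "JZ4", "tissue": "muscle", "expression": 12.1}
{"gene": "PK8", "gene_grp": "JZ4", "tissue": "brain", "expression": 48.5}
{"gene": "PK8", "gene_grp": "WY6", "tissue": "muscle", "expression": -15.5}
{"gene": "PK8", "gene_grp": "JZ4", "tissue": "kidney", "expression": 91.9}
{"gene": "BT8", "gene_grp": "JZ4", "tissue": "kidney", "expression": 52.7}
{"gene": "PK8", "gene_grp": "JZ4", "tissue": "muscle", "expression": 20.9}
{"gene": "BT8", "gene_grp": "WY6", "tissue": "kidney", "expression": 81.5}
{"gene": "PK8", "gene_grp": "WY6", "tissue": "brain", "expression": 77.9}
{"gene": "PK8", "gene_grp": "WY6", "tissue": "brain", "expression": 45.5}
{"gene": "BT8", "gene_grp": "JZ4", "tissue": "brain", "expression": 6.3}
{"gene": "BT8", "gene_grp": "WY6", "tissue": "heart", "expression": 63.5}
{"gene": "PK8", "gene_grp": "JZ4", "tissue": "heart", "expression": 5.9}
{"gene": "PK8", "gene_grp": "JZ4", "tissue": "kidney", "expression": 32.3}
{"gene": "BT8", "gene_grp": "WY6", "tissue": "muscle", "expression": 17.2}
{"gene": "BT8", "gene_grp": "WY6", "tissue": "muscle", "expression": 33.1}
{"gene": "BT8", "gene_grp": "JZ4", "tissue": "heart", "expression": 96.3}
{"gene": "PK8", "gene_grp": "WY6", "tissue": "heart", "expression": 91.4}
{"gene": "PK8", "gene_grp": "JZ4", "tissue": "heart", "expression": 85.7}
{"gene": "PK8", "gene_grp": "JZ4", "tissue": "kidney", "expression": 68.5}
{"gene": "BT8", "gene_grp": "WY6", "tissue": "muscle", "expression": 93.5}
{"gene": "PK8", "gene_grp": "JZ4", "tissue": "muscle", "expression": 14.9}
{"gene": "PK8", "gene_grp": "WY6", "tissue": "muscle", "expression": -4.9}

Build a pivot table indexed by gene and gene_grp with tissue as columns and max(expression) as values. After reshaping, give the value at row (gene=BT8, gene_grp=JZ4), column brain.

Rows with gene=BT8, gene_grp=JZ4 and tissue=brain: expression values are 26.1, 78, -19.6, 6.3.
max(26.1, 78, -19.6, 6.3) = 78.

78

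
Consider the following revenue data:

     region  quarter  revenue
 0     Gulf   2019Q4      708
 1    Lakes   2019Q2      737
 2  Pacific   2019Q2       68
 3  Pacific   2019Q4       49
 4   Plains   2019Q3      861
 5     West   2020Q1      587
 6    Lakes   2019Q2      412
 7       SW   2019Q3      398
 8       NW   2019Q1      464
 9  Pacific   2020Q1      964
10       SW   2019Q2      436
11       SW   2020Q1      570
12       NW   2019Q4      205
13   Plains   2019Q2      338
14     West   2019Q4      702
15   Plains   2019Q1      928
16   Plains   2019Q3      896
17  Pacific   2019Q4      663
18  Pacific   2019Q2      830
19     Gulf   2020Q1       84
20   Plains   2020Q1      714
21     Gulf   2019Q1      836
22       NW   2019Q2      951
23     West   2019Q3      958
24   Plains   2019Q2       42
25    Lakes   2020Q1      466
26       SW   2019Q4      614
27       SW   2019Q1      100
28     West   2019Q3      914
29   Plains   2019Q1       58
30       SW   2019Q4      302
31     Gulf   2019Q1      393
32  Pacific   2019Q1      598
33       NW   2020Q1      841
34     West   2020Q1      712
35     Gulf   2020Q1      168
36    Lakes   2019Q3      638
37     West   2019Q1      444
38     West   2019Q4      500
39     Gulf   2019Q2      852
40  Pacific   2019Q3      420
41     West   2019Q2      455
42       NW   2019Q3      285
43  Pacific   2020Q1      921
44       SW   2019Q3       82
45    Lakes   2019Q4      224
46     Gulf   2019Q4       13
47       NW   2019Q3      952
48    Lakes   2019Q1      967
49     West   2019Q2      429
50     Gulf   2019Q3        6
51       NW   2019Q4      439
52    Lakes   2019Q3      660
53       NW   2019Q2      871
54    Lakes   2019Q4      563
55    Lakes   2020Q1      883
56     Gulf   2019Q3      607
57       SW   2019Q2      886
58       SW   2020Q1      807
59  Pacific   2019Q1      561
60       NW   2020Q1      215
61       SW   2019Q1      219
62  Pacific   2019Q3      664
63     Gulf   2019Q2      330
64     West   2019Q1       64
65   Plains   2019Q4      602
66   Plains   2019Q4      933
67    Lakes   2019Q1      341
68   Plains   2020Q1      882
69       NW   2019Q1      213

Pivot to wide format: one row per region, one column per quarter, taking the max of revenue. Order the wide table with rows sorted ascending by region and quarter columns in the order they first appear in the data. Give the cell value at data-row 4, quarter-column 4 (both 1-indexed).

With rows sorted ascending by region, row 4 is region=Pacific. quarter columns in first-appearance order: 2019Q4, 2019Q2, 2019Q3, 2020Q1, 2019Q1; column 4 is 2020Q1.
Long rows with region=Pacific, quarter=2020Q1: max(964, 921) = 964.

964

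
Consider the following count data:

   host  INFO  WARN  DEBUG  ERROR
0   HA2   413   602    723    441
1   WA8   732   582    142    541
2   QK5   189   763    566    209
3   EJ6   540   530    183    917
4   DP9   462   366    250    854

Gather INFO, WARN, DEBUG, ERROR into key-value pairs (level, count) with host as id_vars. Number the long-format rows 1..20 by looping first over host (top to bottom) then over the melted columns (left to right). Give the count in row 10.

763

20 rows total (5 × 4). Row 10: index ⌊(10-1)/4⌋ = 2 into host → QK5; (10-1) mod 4 = 1 into the melted columns → WARN.
So row 10 is (QK5, WARN, 763); count = 763.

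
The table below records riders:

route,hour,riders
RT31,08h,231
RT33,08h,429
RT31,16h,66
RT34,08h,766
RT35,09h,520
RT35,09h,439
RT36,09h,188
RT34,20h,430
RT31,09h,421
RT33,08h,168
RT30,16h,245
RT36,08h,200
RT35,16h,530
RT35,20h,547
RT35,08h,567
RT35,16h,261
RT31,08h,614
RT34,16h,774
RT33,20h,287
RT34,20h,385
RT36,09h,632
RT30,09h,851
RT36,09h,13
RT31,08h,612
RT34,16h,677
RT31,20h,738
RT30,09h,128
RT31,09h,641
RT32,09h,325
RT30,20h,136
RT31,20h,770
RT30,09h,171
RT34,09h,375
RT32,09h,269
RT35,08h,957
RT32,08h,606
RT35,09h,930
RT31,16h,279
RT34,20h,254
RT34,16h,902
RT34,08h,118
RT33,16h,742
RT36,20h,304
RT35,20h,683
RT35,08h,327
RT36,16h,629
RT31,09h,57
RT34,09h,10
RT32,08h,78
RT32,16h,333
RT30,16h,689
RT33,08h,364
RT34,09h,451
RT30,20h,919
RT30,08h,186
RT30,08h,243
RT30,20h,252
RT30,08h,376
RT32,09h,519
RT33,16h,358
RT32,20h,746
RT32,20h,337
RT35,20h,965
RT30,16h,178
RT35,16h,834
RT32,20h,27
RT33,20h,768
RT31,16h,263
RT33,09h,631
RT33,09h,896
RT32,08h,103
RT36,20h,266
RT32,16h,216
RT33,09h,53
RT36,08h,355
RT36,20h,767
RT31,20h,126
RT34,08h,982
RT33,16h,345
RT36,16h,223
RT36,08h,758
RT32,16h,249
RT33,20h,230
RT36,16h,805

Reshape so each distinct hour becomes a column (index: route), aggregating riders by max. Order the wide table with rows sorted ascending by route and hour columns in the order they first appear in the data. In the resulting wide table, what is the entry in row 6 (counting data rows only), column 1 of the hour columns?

With rows sorted ascending by route, row 6 is route=RT35. hour columns in first-appearance order: 08h, 16h, 09h, 20h; column 1 is 08h.
Long rows with route=RT35, hour=08h: max(567, 957, 327) = 957.

957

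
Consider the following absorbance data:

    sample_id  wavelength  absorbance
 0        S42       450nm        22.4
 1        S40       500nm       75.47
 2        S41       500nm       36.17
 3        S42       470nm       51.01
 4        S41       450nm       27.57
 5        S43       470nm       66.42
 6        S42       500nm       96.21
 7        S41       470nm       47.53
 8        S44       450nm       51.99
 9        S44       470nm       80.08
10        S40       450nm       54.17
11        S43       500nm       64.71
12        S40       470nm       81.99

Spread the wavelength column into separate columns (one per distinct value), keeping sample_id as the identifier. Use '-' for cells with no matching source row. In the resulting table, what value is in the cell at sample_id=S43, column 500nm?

64.71

The long row with sample_id=S43, wavelength=500nm has absorbance=64.71.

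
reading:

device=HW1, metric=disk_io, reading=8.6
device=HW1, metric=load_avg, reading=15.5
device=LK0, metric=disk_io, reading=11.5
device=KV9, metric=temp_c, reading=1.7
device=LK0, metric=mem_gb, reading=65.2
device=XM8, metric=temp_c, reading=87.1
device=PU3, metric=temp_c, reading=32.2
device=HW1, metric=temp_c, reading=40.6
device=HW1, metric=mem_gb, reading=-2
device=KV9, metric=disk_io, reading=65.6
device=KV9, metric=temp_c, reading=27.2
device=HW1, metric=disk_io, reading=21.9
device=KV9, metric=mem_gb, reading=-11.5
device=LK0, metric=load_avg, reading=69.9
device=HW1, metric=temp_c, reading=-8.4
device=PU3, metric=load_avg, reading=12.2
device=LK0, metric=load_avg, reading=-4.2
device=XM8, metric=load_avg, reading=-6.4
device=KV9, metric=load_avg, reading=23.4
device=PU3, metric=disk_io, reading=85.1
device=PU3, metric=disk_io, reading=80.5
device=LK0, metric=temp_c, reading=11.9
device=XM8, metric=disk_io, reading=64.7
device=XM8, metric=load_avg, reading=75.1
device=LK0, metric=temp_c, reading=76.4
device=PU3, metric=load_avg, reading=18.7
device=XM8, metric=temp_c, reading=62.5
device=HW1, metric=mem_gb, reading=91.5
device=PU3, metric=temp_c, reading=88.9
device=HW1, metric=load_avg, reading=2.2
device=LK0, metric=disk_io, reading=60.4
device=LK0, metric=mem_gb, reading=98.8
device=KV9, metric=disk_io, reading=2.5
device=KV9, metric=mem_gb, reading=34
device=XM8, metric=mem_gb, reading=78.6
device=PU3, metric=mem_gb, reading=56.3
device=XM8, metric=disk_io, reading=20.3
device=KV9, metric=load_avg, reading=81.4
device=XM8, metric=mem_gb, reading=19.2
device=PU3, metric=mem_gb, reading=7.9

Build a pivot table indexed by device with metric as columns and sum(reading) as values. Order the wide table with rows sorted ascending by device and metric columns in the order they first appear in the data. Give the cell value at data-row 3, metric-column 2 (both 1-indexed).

65.7

With rows sorted ascending by device, row 3 is device=LK0. metric columns in first-appearance order: disk_io, load_avg, temp_c, mem_gb; column 2 is load_avg.
Long rows with device=LK0, metric=load_avg: 69.9 + -4.2 = 65.7.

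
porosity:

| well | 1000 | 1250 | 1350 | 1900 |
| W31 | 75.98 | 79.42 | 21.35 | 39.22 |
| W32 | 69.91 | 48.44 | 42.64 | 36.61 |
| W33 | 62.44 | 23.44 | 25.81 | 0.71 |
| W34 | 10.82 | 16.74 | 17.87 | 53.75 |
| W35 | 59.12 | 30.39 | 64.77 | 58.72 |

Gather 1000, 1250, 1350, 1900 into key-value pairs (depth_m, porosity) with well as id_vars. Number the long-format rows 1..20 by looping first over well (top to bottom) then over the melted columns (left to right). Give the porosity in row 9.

62.44

20 rows total (5 × 4). Row 9: index ⌊(9-1)/4⌋ = 2 into well → W33; (9-1) mod 4 = 0 into the melted columns → 1000.
So row 9 is (W33, 1000, 62.44); porosity = 62.44.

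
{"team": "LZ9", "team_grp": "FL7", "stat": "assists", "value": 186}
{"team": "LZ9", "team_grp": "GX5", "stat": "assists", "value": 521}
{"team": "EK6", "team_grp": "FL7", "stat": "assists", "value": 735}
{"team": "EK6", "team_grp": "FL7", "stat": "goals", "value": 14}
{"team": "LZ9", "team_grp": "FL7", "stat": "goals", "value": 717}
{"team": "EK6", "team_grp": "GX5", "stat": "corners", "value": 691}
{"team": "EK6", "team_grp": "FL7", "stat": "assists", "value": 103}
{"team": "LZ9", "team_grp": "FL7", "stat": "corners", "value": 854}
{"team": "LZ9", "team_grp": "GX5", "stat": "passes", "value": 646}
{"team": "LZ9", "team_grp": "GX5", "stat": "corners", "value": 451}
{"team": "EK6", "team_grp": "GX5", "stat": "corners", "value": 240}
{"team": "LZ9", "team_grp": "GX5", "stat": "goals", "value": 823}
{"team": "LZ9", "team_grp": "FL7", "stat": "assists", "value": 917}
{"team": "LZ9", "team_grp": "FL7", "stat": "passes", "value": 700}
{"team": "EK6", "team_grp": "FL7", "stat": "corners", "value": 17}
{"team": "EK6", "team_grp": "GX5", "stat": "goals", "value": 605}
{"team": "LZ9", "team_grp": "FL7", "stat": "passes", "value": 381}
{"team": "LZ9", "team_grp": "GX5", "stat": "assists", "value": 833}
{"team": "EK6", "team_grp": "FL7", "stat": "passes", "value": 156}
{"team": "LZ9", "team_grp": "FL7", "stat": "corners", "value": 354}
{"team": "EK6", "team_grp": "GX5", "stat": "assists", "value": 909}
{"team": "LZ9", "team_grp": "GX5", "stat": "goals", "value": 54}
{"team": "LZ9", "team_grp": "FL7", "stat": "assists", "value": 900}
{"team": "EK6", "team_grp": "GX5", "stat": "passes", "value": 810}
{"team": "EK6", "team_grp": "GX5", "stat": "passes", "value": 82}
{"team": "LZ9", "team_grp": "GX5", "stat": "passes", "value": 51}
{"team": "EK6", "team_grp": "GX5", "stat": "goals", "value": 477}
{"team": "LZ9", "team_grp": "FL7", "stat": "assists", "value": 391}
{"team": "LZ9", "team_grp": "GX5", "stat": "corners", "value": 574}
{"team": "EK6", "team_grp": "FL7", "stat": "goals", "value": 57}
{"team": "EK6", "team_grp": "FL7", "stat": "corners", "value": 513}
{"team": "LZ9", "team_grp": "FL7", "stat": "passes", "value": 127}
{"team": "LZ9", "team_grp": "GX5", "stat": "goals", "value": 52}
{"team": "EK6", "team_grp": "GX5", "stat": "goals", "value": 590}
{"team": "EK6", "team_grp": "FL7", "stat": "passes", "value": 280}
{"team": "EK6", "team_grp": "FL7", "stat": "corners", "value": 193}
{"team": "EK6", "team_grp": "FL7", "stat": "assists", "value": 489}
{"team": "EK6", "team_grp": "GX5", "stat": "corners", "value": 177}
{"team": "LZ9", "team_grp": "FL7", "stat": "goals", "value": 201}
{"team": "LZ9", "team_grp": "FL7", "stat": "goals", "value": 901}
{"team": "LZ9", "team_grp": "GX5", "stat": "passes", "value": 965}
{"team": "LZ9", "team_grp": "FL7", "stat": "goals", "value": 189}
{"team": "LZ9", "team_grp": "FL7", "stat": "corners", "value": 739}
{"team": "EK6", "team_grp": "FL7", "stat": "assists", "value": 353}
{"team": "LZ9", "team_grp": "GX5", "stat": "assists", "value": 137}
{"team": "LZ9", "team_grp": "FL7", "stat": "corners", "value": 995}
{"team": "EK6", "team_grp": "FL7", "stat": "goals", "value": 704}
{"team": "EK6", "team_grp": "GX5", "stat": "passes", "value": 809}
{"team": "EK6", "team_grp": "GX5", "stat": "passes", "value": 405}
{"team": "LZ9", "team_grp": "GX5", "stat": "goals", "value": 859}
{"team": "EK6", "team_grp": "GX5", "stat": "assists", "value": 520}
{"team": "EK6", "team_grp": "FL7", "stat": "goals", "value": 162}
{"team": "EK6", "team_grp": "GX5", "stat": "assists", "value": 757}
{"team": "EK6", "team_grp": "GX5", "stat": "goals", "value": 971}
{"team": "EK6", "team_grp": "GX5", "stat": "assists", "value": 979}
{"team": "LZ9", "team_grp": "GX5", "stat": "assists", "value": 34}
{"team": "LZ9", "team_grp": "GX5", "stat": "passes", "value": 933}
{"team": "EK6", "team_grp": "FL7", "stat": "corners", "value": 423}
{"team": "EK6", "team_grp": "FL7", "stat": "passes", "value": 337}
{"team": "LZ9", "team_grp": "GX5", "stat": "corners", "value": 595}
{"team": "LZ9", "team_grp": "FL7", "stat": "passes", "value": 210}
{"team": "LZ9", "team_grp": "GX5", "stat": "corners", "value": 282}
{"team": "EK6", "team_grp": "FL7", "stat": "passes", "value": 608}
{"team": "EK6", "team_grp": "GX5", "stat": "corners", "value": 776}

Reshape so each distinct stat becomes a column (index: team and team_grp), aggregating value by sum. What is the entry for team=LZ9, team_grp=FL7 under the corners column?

2942

Rows with team=LZ9, team_grp=FL7 and stat=corners: value values are 854, 354, 739, 995.
854 + 354 + 739 + 995 = 2942.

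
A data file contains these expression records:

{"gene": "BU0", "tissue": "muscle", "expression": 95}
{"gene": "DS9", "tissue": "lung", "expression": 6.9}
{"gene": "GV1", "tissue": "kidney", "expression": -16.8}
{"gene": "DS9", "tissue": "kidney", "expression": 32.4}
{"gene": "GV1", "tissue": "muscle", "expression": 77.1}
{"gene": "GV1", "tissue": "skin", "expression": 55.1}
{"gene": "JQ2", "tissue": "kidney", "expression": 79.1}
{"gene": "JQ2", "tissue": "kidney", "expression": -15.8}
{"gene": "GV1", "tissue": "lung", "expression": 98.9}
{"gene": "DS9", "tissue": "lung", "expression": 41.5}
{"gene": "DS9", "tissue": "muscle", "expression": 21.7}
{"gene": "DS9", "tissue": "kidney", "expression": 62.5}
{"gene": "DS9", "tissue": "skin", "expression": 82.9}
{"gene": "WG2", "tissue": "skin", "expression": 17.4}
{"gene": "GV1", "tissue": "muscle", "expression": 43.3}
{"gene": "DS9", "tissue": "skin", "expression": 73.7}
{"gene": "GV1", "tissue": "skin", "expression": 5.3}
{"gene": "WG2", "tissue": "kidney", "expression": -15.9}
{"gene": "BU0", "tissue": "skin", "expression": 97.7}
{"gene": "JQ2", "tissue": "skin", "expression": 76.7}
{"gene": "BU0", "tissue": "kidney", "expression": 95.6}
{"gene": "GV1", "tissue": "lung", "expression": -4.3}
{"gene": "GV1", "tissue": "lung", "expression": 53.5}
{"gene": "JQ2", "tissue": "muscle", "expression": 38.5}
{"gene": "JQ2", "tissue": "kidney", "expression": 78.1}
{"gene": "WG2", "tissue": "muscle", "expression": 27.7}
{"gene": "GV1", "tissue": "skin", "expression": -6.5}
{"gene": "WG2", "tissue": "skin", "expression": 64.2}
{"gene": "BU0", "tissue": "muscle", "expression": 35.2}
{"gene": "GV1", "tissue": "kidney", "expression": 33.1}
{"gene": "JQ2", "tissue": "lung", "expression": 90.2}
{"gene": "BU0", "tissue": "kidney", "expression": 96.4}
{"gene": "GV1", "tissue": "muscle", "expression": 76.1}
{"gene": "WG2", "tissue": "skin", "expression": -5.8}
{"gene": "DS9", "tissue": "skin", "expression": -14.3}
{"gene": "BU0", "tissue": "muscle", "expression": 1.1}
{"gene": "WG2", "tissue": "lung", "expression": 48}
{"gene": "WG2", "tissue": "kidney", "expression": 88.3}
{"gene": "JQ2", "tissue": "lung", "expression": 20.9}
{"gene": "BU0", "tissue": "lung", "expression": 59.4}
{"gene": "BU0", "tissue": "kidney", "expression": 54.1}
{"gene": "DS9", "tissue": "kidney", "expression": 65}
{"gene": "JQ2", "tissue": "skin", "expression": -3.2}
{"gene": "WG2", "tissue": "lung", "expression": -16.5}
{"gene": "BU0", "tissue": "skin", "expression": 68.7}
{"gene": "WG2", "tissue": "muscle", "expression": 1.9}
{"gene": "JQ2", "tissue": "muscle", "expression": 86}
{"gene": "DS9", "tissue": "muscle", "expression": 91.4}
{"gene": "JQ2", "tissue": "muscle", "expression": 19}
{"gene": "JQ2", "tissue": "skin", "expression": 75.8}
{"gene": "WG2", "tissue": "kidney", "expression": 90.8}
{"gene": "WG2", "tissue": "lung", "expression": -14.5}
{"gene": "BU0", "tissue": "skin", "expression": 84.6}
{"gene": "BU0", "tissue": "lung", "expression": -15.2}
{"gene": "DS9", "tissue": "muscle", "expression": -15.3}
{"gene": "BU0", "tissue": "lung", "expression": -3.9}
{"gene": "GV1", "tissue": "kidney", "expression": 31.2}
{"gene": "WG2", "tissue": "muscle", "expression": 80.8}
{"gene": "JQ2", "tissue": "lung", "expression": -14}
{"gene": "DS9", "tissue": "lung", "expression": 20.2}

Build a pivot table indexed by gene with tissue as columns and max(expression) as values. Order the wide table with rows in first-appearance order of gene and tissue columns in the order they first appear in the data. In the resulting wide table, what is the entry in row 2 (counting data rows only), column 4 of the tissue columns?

82.9

With rows in first-appearance order of gene, row 2 is gene=DS9. tissue columns in first-appearance order: muscle, lung, kidney, skin; column 4 is skin.
Long rows with gene=DS9, tissue=skin: max(82.9, 73.7, -14.3) = 82.9.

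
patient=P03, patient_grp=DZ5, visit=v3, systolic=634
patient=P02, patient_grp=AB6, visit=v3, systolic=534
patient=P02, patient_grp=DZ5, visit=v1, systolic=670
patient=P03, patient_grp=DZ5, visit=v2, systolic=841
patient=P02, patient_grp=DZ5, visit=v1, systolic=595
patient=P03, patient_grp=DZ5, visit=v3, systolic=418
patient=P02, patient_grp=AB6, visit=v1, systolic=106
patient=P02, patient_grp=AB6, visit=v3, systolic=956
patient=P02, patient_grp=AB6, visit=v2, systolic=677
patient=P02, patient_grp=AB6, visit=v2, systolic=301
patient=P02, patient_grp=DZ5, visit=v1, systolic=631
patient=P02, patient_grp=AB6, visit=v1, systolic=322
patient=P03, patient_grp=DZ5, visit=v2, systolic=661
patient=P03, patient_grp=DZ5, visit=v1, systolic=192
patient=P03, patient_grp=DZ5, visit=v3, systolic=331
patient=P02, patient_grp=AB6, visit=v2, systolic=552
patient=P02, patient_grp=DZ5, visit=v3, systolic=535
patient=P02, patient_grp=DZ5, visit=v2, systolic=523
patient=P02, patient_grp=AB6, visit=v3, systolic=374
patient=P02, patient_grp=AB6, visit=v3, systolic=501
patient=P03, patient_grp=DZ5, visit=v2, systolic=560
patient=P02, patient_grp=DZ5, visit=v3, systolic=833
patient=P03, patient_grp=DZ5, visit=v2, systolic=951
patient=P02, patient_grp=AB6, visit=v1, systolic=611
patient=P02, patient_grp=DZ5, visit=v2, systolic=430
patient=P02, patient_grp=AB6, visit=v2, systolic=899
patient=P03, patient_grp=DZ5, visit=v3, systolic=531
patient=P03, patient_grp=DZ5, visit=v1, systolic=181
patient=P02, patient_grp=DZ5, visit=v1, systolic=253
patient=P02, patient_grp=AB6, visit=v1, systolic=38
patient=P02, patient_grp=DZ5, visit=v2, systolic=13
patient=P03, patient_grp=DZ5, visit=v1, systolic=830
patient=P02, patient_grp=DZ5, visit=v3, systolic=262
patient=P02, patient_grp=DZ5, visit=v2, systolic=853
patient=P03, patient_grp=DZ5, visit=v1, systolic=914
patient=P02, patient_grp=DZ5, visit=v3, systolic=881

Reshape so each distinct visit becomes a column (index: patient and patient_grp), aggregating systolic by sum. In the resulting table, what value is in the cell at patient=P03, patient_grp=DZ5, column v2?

Rows with patient=P03, patient_grp=DZ5 and visit=v2: systolic values are 841, 661, 560, 951.
841 + 661 + 560 + 951 = 3013.

3013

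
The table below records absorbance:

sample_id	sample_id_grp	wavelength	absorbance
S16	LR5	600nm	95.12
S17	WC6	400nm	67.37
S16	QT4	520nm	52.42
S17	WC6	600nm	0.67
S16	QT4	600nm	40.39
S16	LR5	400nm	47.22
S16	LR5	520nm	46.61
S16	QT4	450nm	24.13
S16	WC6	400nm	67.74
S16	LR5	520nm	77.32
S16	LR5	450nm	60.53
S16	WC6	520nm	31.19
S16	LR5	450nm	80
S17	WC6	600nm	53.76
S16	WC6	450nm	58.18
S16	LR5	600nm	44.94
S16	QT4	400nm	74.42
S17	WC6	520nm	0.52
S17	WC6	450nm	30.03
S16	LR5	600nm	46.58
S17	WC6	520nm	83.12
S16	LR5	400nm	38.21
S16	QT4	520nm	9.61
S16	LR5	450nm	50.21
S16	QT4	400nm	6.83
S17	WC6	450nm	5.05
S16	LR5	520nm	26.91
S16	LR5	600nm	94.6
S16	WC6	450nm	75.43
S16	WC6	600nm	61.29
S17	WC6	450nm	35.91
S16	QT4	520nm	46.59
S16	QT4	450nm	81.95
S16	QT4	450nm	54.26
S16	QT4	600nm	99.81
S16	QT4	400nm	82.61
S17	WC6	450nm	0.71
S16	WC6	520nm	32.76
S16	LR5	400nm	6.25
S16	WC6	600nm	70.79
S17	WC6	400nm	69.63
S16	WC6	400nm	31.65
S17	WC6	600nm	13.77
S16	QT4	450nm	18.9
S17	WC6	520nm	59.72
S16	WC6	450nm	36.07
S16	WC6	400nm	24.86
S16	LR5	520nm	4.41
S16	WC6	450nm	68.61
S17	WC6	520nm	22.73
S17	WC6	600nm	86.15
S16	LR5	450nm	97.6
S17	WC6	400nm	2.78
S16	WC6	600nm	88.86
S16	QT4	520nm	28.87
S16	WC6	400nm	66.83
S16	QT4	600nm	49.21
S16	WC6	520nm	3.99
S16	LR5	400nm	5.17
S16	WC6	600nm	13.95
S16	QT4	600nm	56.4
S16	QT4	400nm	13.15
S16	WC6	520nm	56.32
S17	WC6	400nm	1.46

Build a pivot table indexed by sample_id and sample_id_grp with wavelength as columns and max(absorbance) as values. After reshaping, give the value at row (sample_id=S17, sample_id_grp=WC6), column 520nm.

Rows with sample_id=S17, sample_id_grp=WC6 and wavelength=520nm: absorbance values are 0.52, 83.12, 59.72, 22.73.
max(0.52, 83.12, 59.72, 22.73) = 83.12.

83.12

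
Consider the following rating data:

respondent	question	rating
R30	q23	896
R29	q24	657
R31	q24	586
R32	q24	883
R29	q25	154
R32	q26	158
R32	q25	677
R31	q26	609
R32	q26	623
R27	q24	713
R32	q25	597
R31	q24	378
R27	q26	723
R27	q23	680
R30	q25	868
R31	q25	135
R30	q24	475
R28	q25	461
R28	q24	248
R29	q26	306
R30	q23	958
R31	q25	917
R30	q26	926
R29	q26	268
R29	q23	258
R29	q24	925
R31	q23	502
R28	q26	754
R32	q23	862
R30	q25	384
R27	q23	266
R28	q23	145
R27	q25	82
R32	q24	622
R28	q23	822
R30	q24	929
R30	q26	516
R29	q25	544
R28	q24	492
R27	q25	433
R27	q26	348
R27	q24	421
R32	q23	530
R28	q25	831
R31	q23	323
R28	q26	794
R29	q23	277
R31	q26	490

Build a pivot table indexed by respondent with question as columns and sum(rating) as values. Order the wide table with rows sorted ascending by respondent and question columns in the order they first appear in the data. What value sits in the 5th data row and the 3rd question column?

With rows sorted ascending by respondent, row 5 is respondent=R31. question columns in first-appearance order: q23, q24, q25, q26; column 3 is q25.
Long rows with respondent=R31, question=q25: 135 + 917 = 1052.

1052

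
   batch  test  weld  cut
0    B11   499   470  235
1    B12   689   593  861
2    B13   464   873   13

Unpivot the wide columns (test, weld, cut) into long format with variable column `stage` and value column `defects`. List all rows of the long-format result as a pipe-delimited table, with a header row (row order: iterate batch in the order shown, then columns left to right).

| batch | stage | defects |
| B11 | test | 499 |
| B11 | weld | 470 |
| B11 | cut | 235 |
| B12 | test | 689 |
| B12 | weld | 593 |
| B12 | cut | 861 |
| B13 | test | 464 |
| B13 | weld | 873 |
| B13 | cut | 13 |

Each (batch, column) pair becomes one row: 3 × 3 = 9 rows.
For example, (B11, test) → defects=499.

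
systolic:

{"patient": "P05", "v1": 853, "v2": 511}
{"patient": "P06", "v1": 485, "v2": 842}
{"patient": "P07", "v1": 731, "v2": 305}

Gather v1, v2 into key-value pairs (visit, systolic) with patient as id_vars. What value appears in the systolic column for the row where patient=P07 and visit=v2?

Unpivoting turns each (patient, wide-column) pair into one long row.
The wide cell at row P07, column v2 holds 305, so the long row (P07, v2) has systolic=305.

305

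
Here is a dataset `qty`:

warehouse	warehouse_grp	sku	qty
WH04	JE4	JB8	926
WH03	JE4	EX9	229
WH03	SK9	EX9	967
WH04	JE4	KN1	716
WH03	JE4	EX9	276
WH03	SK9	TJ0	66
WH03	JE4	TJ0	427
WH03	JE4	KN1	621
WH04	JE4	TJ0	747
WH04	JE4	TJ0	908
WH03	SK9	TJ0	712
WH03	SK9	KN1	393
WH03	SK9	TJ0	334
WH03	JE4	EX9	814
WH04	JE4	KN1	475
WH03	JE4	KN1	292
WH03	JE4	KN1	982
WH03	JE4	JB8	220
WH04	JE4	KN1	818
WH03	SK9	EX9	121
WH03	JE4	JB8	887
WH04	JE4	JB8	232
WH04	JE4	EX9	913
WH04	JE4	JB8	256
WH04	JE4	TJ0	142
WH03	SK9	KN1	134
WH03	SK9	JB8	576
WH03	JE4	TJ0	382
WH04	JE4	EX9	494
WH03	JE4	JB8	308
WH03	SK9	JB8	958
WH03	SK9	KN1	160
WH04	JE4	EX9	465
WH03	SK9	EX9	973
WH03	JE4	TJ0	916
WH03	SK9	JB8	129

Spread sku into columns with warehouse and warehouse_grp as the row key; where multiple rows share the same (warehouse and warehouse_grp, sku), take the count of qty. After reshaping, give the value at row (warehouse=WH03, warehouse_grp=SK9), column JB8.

Rows with warehouse=WH03, warehouse_grp=SK9 and sku=JB8: qty values are 576, 958, 129.
3 rows match — count = 3.

3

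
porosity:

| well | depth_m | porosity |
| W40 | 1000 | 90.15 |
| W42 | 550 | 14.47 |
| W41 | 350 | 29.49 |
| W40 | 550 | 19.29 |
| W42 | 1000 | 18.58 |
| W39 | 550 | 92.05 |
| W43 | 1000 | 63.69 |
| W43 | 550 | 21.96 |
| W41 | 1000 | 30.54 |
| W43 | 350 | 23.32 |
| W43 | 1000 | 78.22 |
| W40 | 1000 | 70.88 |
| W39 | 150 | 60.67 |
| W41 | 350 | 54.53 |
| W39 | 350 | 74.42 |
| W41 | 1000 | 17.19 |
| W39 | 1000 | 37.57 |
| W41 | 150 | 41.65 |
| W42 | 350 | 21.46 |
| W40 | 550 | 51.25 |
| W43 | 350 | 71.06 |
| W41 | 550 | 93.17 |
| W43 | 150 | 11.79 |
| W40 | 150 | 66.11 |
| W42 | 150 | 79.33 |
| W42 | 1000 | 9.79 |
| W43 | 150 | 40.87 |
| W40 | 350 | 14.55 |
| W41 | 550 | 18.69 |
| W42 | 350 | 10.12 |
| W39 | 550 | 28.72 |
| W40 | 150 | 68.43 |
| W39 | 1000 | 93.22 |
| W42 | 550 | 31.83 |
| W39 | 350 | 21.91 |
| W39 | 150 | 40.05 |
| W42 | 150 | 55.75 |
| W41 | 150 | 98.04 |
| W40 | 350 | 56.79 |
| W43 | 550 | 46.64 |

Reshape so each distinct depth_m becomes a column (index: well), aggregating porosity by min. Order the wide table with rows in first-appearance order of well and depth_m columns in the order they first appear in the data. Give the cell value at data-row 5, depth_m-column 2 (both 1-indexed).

With rows in first-appearance order of well, row 5 is well=W43. depth_m columns in first-appearance order: 1000, 550, 350, 150; column 2 is 550.
Long rows with well=W43, depth_m=550: min(21.96, 46.64) = 21.96.

21.96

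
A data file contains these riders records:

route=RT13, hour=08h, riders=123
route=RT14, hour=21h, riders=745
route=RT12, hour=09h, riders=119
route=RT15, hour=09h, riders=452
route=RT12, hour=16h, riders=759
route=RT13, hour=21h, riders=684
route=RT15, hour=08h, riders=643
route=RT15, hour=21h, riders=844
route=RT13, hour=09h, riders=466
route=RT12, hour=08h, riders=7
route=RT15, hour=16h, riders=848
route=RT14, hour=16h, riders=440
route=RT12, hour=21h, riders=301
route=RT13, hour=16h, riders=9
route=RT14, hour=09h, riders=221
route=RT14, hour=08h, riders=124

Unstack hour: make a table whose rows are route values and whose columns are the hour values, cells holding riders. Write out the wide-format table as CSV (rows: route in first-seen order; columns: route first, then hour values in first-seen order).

route,08h,21h,09h,16h
RT13,123,684,466,9
RT14,124,745,221,440
RT12,7,301,119,759
RT15,643,844,452,848

Columns: route plus the 4 distinct hour values (08h, 21h, 09h, 16h).
For example, row RT13 column 08h takes riders=123 from the long row (RT13, 08h).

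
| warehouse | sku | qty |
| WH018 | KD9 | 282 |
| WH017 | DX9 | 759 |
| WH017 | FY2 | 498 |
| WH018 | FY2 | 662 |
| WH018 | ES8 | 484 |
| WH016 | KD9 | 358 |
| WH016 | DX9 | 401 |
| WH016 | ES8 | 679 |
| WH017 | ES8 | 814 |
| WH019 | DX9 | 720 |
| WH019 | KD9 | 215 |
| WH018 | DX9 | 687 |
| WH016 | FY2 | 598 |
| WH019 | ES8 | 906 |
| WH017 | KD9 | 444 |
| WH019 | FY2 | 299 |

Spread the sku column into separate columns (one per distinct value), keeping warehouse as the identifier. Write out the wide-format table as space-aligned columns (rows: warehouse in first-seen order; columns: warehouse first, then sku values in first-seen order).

Columns: warehouse plus the 4 distinct sku values (KD9, DX9, FY2, ES8).
For example, row WH018 column KD9 takes qty=282 from the long row (WH018, KD9).

warehouse  KD9  DX9  FY2  ES8
WH018      282  687  662  484
WH017      444  759  498  814
WH016      358  401  598  679
WH019      215  720  299  906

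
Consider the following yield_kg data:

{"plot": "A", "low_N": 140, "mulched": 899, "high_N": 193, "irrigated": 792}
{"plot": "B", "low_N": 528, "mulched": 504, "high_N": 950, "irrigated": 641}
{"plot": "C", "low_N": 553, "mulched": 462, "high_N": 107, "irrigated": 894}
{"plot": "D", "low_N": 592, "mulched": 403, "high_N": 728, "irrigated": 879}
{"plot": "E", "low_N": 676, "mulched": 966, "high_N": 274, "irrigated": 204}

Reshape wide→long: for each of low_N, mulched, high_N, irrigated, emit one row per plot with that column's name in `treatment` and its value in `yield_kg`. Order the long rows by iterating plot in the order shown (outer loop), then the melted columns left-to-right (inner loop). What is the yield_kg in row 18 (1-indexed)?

20 rows total (5 × 4). Row 18: index ⌊(18-1)/4⌋ = 4 into plot → E; (18-1) mod 4 = 1 into the melted columns → mulched.
So row 18 is (E, mulched, 966); yield_kg = 966.

966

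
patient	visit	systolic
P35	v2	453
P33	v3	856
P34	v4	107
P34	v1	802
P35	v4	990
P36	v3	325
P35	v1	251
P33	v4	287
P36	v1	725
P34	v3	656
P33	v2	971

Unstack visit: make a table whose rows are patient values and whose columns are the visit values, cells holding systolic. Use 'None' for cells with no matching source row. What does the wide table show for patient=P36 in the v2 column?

No long-format row has patient=P36 and visit=v2, so the cell is None.

None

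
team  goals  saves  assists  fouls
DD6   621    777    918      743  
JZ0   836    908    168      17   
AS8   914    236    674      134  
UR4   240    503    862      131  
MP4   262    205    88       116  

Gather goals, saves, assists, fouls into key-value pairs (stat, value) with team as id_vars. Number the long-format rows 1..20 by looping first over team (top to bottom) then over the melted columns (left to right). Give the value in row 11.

674

20 rows total (5 × 4). Row 11: index ⌊(11-1)/4⌋ = 2 into team → AS8; (11-1) mod 4 = 2 into the melted columns → assists.
So row 11 is (AS8, assists, 674); value = 674.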